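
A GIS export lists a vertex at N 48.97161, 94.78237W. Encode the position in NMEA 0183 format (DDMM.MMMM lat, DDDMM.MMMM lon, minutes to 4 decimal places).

4858.2966,N / 09446.9422,W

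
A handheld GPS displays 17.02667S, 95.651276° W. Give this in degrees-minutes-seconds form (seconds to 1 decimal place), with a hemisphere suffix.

Lat: 0.026670 × 60 = 1.60020′ → 1′, remainder × 60 = 36.012″
Longitude: 0.651276° → 39.07656′; 0.07656 × 60 = 4.594″

17°01′36.0″ S, 95°39′4.6″ W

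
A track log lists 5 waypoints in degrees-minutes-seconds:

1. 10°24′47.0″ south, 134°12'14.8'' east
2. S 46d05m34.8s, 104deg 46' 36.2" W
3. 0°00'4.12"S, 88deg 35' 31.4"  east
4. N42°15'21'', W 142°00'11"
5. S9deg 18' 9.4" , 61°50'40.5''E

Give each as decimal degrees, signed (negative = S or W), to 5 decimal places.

Point 1:
  φ: 10° + 24/60 + 47/3600 = 10 + 0.400000 + 0.013056 = 10.413056
  S ⇒ negate
  Longitude: 12′ + 14.8″ = 12.24667′; 134 + 12.24667/60 = 134.204111
  E ⇒ keep positive
Point 2:
  φ: 46° + 5/60 + 34.8/3600 = 46 + 0.083333 + 0.009667 = 46.093000
  S ⇒ negate
  λ: 104° + 46/60 + 36.2/3600 = 104 + 0.766667 + 0.010056 = 104.776722
  W → negative
Point 3:
  Lat: 0° + 0/60 + 4.12/3600 = 0 + 0.000000 + 0.001144 = 0.001144
  S → negative
  λ: 35′ + 31.4″ = 35.52333′; 88 + 35.52333/60 = 88.592056
  E → positive
Point 4:
  Lat: 42° + 15/60 + 21/3600 = 42 + 0.250000 + 0.005833 = 42.255833
  N → positive
  Lon: 142 + 0/60 + 11/3600 = 142.003056
  W → negative
Point 5:
  φ: 9° + 18/60 + 9.4/3600 = 9 + 0.300000 + 0.002611 = 9.302611
  hemisphere S, so the sign is −
  λ: 61 + 50/60 + 40.5/3600 = 61.844583
  E → positive

1. -10.41306, 134.20411
2. -46.09300, -104.77672
3. -0.00114, 88.59206
4. 42.25583, -142.00306
5. -9.30261, 61.84458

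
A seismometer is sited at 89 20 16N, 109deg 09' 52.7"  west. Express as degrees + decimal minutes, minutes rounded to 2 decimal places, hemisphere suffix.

φ: 20 + 16/60 = 20.2667′
Longitude: seconds/60 = 0.87833; minutes = 9 + 0.87833 = 9.8783

89° 20.27′ N, 109° 9.88′ W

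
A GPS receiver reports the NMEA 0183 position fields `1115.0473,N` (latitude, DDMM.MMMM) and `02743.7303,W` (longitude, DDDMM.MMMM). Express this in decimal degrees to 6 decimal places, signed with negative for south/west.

11.250788, -27.728838

Latitude: degrees = first 2 digits = 11, minutes = 15.0473; 11 + 15.0473/60 = 11.2507883
N ⇒ keep positive
Longitude: degrees = first 3 digits = 27, minutes = 43.7303; 27 + 43.7303/60 = 27.7288383
W → negative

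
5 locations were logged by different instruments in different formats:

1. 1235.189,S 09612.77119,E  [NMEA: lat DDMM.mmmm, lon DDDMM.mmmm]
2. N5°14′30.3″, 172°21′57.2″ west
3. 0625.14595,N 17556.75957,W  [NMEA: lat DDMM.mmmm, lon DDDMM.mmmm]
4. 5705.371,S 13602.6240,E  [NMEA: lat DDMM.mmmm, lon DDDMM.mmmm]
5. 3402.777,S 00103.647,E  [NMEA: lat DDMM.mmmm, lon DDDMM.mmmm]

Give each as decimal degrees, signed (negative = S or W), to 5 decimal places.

1. -12.58648, 96.21285
2. 5.24175, -172.36589
3. 6.41910, -175.94599
4. -57.08952, 136.04373
5. -34.04628, 1.06078

Point 1:
  Lat: split at 2 digits → 12° and 35.189′; 12 + 35.189/60 = 12.586483
  S → negative
  Lon: split at 3 digits → 096° and 12.77119′; 96 + 12.77119/60 = 96.212853
  E ⇒ keep positive
Point 2:
  Lat: 5 + 14/60 + 30.3/3600 = 5.241750
  N ⇒ keep positive
  Lon: 172° + 21/60 + 57.2/3600 = 172 + 0.350000 + 0.015889 = 172.365889
  W ⇒ negate
Point 3:
  Latitude: degrees = first 2 digits = 6, minutes = 25.14595; 6 + 25.14595/60 = 6.419099
  N → positive
  Lon: split at 3 digits → 175° and 56.75957′; 175 + 56.75957/60 = 175.945993
  hemisphere W, so the sign is −
Point 4:
  Lat: split at 2 digits → 57° and 5.371′; 57 + 5.371/60 = 57.089517
  S → negative
  Lon: degrees = first 3 digits = 136, minutes = 2.624; 136 + 2.624/60 = 136.043733
  E ⇒ keep positive
Point 5:
  φ: degrees = first 2 digits = 34, minutes = 2.777; 34 + 2.777/60 = 34.046283
  S ⇒ negate
  Lon: degrees = first 3 digits = 1, minutes = 3.647; 1 + 3.647/60 = 1.060783
  E → positive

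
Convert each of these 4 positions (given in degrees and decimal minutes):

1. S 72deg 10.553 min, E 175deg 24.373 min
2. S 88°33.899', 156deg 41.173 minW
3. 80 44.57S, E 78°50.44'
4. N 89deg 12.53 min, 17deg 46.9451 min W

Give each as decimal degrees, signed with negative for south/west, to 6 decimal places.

1. -72.175883, 175.406217
2. -88.564983, -156.686217
3. -80.742833, 78.840667
4. 89.208833, -17.782418

Point 1:
  Lat: 72 + 10.553/60 = 72.1758833
  S ⇒ negate
  Lon: 175 + 24.373/60 = 175.4062167
  E ⇒ keep positive
Point 2:
  Lat: 33.899′ = 0.564983°; total 88.5649833
  S → negative
  Lon: 41.173′ = 0.686217°; total 156.6862167
  W ⇒ negate
Point 3:
  φ: 44.57′ = 0.742833°; total 80.7428333
  S → negative
  Lon: 78 + 50.44/60 = 78.8406667
  E ⇒ keep positive
Point 4:
  Latitude: 12.53′ = 0.208833°; total 89.2088333
  N ⇒ keep positive
  Longitude: 46.9451′ = 0.782418°; total 17.7824183
  W → negative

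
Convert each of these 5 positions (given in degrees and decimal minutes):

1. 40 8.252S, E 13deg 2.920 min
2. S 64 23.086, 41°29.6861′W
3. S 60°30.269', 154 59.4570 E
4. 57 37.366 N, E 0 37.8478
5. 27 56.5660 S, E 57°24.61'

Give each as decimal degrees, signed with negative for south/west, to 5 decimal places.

Point 1:
  Latitude: 40 + 8.252/60 = 40.137533
  S → negative
  Longitude: 2.92′ = 0.048667°; total 13.048667
  E → positive
Point 2:
  Latitude: 64 + 23.086/60 = 64.384767
  hemisphere S, so the sign is −
  λ: 41 + 29.6861/60 = 41.494768
  W → negative
Point 3:
  Lat: 30.269′ = 0.504483°; total 60.504483
  hemisphere S, so the sign is −
  Longitude: 59.457′ = 0.990950°; total 154.990950
  E ⇒ keep positive
Point 4:
  Latitude: 57 + 37.366/60 = 57.622767
  N → positive
  Lon: 37.8478′ = 0.630797°; total 0.630797
  E ⇒ keep positive
Point 5:
  Lat: 27 + 56.566/60 = 27.942767
  S → negative
  λ: 24.61′ = 0.410167°; total 57.410167
  E ⇒ keep positive

1. -40.13753, 13.04867
2. -64.38477, -41.49477
3. -60.50448, 154.99095
4. 57.62277, 0.63080
5. -27.94277, 57.41017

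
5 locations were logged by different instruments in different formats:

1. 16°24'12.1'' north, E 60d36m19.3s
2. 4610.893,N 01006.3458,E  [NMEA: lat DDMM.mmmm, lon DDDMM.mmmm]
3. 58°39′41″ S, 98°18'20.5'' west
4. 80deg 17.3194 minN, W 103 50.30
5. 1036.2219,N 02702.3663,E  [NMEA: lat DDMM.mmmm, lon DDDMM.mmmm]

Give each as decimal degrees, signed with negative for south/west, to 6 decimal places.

1. 16.403361, 60.605361
2. 46.181550, 10.105763
3. -58.661389, -98.305694
4. 80.288657, -103.838333
5. 10.603698, 27.039438

Point 1:
  Latitude: 16 + 24/60 + 12.1/3600 = 16.4033611
  N → positive
  Longitude: 60° + 36/60 + 19.3/3600 = 60 + 0.600000 + 0.005361 = 60.6053611
  E → positive
Point 2:
  Latitude: degrees = first 2 digits = 46, minutes = 10.893; 46 + 10.893/60 = 46.1815500
  N → positive
  Longitude: split at 3 digits → 010° and 6.3458′; 10 + 6.3458/60 = 10.1057633
  E ⇒ keep positive
Point 3:
  φ: 39′ + 41″ = 39.68333′; 58 + 39.68333/60 = 58.6613889
  S → negative
  Longitude: 98° + 18/60 + 20.5/3600 = 98 + 0.300000 + 0.005694 = 98.3056944
  hemisphere W, so the sign is −
Point 4:
  Lat: 17.3194′ = 0.288657°; total 80.2886567
  N → positive
  λ: 50.3′ = 0.838333°; total 103.8383333
  W → negative
Point 5:
  φ: split at 2 digits → 10° and 36.2219′; 10 + 36.2219/60 = 10.6036983
  N → positive
  Lon: split at 3 digits → 027° and 2.3663′; 27 + 2.3663/60 = 27.0394383
  E → positive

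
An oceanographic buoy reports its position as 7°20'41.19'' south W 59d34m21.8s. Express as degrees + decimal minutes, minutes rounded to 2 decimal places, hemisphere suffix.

φ: 20 + 41.19/60 = 20.6865′
Longitude: 34 + 21.8/60 = 34.3633′

7° 20.69′ S, 59° 34.36′ W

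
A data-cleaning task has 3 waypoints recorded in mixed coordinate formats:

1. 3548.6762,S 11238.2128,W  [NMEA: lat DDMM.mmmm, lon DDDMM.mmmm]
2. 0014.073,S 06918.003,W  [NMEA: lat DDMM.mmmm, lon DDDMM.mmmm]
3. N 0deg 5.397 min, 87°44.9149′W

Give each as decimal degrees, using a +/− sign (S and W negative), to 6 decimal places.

Point 1:
  Latitude: degrees = first 2 digits = 35, minutes = 48.6762; 35 + 48.6762/60 = 35.8112700
  S → negative
  λ: degrees = first 3 digits = 112, minutes = 38.2128; 112 + 38.2128/60 = 112.6368800
  hemisphere W, so the sign is −
Point 2:
  φ: degrees = first 2 digits = 0, minutes = 14.073; 0 + 14.073/60 = 0.2345500
  hemisphere S, so the sign is −
  Longitude: degrees = first 3 digits = 69, minutes = 18.003; 69 + 18.003/60 = 69.3000500
  W → negative
Point 3:
  Lat: 5.397′ = 0.089950°; total 0.0899500
  N ⇒ keep positive
  Lon: 44.9149′ = 0.748582°; total 87.7485817
  hemisphere W, so the sign is −

1. -35.811270, -112.636880
2. -0.234550, -69.300050
3. 0.089950, -87.748582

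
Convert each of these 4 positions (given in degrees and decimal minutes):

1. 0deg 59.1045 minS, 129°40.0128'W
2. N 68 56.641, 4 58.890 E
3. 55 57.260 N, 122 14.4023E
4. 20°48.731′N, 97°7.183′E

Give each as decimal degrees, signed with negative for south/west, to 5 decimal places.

1. -0.98508, -129.66688
2. 68.94402, 4.98150
3. 55.95433, 122.24004
4. 20.81218, 97.11972

Point 1:
  Latitude: 0 + 59.1045/60 = 0.985075
  S → negative
  λ: 40.0128′ = 0.666880°; total 129.666880
  W → negative
Point 2:
  Lat: 68 + 56.641/60 = 68.944017
  N → positive
  λ: 4 + 58.89/60 = 4.981500
  E ⇒ keep positive
Point 3:
  Latitude: 55 + 57.26/60 = 55.954333
  N → positive
  Lon: 122 + 14.4023/60 = 122.240038
  E → positive
Point 4:
  Lat: 20 + 48.731/60 = 20.812183
  N ⇒ keep positive
  Longitude: 7.183′ = 0.119717°; total 97.119717
  E → positive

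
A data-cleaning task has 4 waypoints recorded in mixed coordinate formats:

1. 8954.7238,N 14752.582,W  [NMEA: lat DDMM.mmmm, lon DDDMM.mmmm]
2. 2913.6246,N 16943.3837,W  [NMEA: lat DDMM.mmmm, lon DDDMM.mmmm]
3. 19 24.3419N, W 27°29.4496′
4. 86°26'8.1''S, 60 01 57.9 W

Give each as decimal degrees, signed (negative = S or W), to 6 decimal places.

1. 89.912063, -147.876367
2. 29.227077, -169.723062
3. 19.405698, -27.490827
4. -86.435583, -60.032750

Point 1:
  Latitude: degrees = first 2 digits = 89, minutes = 54.7238; 89 + 54.7238/60 = 89.9120633
  N ⇒ keep positive
  Lon: split at 3 digits → 147° and 52.582′; 147 + 52.582/60 = 147.8763667
  hemisphere W, so the sign is −
Point 2:
  Latitude: degrees = first 2 digits = 29, minutes = 13.6246; 29 + 13.6246/60 = 29.2270767
  N ⇒ keep positive
  λ: split at 3 digits → 169° and 43.3837′; 169 + 43.3837/60 = 169.7230617
  hemisphere W, so the sign is −
Point 3:
  Latitude: 24.3419′ = 0.405698°; total 19.4056983
  N ⇒ keep positive
  λ: 29.4496′ = 0.490827°; total 27.4908267
  W → negative
Point 4:
  Latitude: 26′ + 8.1″ = 26.13500′; 86 + 26.13500/60 = 86.4355833
  S ⇒ negate
  Lon: 1′ + 57.9″ = 1.96500′; 60 + 1.96500/60 = 60.0327500
  W → negative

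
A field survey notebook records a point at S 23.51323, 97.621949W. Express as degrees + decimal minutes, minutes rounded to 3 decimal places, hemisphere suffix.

φ: minutes = (23.513230 − 23) × 60 = 30.79380
λ: 97° + 0.621949 × 60 = 97° 37.31694′

23° 30.794′ S, 97° 37.317′ W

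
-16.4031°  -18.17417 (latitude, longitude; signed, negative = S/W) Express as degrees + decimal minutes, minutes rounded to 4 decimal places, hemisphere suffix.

Latitude is negative → S; |value| = 16.403100
Lat: fractional part 0.403100 → 24.186000 minutes
Longitude is negative → W; |value| = 18.174170
λ: fractional part 0.174170 → 10.450200 minutes

16° 24.1860′ S, 18° 10.4502′ W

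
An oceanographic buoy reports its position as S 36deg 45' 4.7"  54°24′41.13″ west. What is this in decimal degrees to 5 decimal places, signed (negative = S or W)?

-36.75131, -54.41143

Lat: 36 + 45/60 + 4.7/3600 = 36.751306
hemisphere S, so the sign is −
λ: 54 + 24/60 + 41.13/3600 = 54.411425
W ⇒ negate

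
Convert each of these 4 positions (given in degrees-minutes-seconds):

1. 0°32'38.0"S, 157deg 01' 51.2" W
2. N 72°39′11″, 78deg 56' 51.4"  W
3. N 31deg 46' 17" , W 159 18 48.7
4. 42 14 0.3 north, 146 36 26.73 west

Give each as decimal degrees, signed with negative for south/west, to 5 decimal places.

1. -0.54389, -157.03089
2. 72.65306, -78.94761
3. 31.77139, -159.31353
4. 42.23342, -146.60743

Point 1:
  Latitude: 32′ + 38″ = 32.63333′; 0 + 32.63333/60 = 0.543889
  S → negative
  λ: 157 + 1/60 + 51.2/3600 = 157.030889
  hemisphere W, so the sign is −
Point 2:
  Latitude: 39′ + 11″ = 39.18333′; 72 + 39.18333/60 = 72.653056
  N ⇒ keep positive
  Longitude: 56′ + 51.4″ = 56.85667′; 78 + 56.85667/60 = 78.947611
  W ⇒ negate
Point 3:
  Lat: 31 + 46/60 + 17/3600 = 31.771389
  N ⇒ keep positive
  λ: 18′ + 48.7″ = 18.81167′; 159 + 18.81167/60 = 159.313528
  hemisphere W, so the sign is −
Point 4:
  Latitude: 14′ + 0.3″ = 14.00500′; 42 + 14.00500/60 = 42.233417
  N ⇒ keep positive
  Lon: 36′ + 26.73″ = 36.44550′; 146 + 36.44550/60 = 146.607425
  W → negative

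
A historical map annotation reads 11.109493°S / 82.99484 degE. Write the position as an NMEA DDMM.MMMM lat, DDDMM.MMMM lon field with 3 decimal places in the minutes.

1106.570,S / 08259.690,E

φ: 11° + 0.109493 × 60 = 11° 6.56958′
Lon: fractional part 0.994840 → 59.69040 minutes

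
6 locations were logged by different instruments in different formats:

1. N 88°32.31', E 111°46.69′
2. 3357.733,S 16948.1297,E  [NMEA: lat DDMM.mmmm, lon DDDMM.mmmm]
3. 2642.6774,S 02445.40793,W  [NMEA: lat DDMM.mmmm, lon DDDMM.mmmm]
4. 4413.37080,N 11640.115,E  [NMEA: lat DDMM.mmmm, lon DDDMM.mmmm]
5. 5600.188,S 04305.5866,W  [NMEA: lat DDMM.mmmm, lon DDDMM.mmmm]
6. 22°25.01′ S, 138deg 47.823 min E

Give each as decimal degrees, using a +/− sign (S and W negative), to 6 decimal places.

Point 1:
  Latitude: 88 + 32.31/60 = 88.5385000
  N ⇒ keep positive
  λ: 111 + 46.69/60 = 111.7781667
  E → positive
Point 2:
  Lat: degrees = first 2 digits = 33, minutes = 57.733; 33 + 57.733/60 = 33.9622167
  S → negative
  Lon: split at 3 digits → 169° and 48.1297′; 169 + 48.1297/60 = 169.8021617
  E ⇒ keep positive
Point 3:
  Lat: degrees = first 2 digits = 26, minutes = 42.6774; 26 + 42.6774/60 = 26.7112900
  hemisphere S, so the sign is −
  Longitude: split at 3 digits → 024° and 45.40793′; 24 + 45.40793/60 = 24.7567988
  hemisphere W, so the sign is −
Point 4:
  Lat: degrees = first 2 digits = 44, minutes = 13.3708; 44 + 13.3708/60 = 44.2228467
  N → positive
  Longitude: degrees = first 3 digits = 116, minutes = 40.115; 116 + 40.115/60 = 116.6685833
  E ⇒ keep positive
Point 5:
  φ: degrees = first 2 digits = 56, minutes = 0.188; 56 + 0.188/60 = 56.0031333
  S ⇒ negate
  Longitude: degrees = first 3 digits = 43, minutes = 5.5866; 43 + 5.5866/60 = 43.0931100
  W ⇒ negate
Point 6:
  φ: 25.01′ = 0.416833°; total 22.4168333
  S ⇒ negate
  Lon: 138 + 47.823/60 = 138.7970500
  E → positive

1. 88.538500, 111.778167
2. -33.962217, 169.802162
3. -26.711290, -24.756799
4. 44.222847, 116.668583
5. -56.003133, -43.093110
6. -22.416833, 138.797050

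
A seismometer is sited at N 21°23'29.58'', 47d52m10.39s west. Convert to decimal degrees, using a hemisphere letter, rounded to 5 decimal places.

21.39155° N, 47.86955° W

Latitude: 21° + 23/60 + 29.58/3600 = 21 + 0.383333 + 0.008217 = 21.391550
Longitude: 47° + 52/60 + 10.39/3600 = 47 + 0.866667 + 0.002886 = 47.869553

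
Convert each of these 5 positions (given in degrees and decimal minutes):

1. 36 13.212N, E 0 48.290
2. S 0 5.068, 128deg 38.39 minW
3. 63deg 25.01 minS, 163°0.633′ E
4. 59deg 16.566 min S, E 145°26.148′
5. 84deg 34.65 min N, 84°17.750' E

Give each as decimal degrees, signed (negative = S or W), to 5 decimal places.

Point 1:
  Latitude: 13.212′ = 0.220200°; total 36.220200
  N → positive
  Lon: 48.29′ = 0.804833°; total 0.804833
  E ⇒ keep positive
Point 2:
  Latitude: 0 + 5.068/60 = 0.084467
  S ⇒ negate
  λ: 128 + 38.39/60 = 128.639833
  hemisphere W, so the sign is −
Point 3:
  Latitude: 25.01′ = 0.416833°; total 63.416833
  S → negative
  Longitude: 163 + 0.633/60 = 163.010550
  E ⇒ keep positive
Point 4:
  φ: 16.566′ = 0.276100°; total 59.276100
  S ⇒ negate
  Longitude: 145 + 26.148/60 = 145.435800
  E → positive
Point 5:
  Latitude: 84 + 34.65/60 = 84.577500
  N → positive
  λ: 17.75′ = 0.295833°; total 84.295833
  E ⇒ keep positive

1. 36.22020, 0.80483
2. -0.08447, -128.63983
3. -63.41683, 163.01055
4. -59.27610, 145.43580
5. 84.57750, 84.29583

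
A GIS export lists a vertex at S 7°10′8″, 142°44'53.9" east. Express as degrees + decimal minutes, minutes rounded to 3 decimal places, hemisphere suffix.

7° 10.133′ S, 142° 44.898′ E

Latitude: seconds/60 = 0.13333; minutes = 10 + 0.13333 = 10.13333
Lon: 44 + 53.9/60 = 44.89833′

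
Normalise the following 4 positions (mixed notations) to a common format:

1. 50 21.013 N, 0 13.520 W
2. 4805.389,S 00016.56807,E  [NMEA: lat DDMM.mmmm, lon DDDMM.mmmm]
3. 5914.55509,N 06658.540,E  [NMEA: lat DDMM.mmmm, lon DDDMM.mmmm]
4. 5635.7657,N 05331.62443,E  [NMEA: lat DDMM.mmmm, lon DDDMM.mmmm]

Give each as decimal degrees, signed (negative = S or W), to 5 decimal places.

Point 1:
  Lat: 21.013′ = 0.350217°; total 50.350217
  N ⇒ keep positive
  Lon: 13.52′ = 0.225333°; total 0.225333
  hemisphere W, so the sign is −
Point 2:
  Lat: degrees = first 2 digits = 48, minutes = 5.389; 48 + 5.389/60 = 48.089817
  S ⇒ negate
  Lon: degrees = first 3 digits = 0, minutes = 16.56807; 0 + 16.56807/60 = 0.276135
  E → positive
Point 3:
  φ: split at 2 digits → 59° and 14.55509′; 59 + 14.55509/60 = 59.242585
  N → positive
  Lon: degrees = first 3 digits = 66, minutes = 58.54; 66 + 58.54/60 = 66.975667
  E → positive
Point 4:
  Lat: split at 2 digits → 56° and 35.7657′; 56 + 35.7657/60 = 56.596095
  N → positive
  Lon: degrees = first 3 digits = 53, minutes = 31.62443; 53 + 31.62443/60 = 53.527074
  E ⇒ keep positive

1. 50.35022, -0.22533
2. -48.08982, 0.27613
3. 59.24258, 66.97567
4. 56.59610, 53.52707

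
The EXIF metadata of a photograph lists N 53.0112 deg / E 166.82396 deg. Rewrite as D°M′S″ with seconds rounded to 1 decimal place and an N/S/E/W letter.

53°00′40.3″ N, 166°49′26.3″ E

Lat: 0.011200° → 0.67200′; 0.67200 × 60 = 40.320″
λ: 0.823960° → 49.43760′; 0.43760 × 60 = 26.256″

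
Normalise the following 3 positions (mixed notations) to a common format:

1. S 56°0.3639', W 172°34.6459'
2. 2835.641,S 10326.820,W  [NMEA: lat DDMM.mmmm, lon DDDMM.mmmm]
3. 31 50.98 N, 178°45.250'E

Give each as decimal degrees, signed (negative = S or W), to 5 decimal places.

1. -56.00607, -172.57743
2. -28.59402, -103.44700
3. 31.84967, 178.75417

Point 1:
  φ: 0.3639′ = 0.006065°; total 56.006065
  S → negative
  Longitude: 172 + 34.6459/60 = 172.577432
  W ⇒ negate
Point 2:
  Latitude: split at 2 digits → 28° and 35.641′; 28 + 35.641/60 = 28.594017
  hemisphere S, so the sign is −
  λ: split at 3 digits → 103° and 26.82′; 103 + 26.82/60 = 103.447000
  W → negative
Point 3:
  Lat: 31 + 50.98/60 = 31.849667
  N ⇒ keep positive
  λ: 178 + 45.25/60 = 178.754167
  E ⇒ keep positive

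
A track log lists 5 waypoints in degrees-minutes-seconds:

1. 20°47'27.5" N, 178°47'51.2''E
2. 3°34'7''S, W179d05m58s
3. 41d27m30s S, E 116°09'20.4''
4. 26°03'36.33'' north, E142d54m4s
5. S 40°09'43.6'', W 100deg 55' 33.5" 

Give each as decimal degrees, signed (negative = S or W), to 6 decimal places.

Point 1:
  Lat: 47′ + 27.5″ = 47.45833′; 20 + 47.45833/60 = 20.7909722
  N ⇒ keep positive
  λ: 178° + 47/60 + 51.2/3600 = 178 + 0.783333 + 0.014222 = 178.7975556
  E ⇒ keep positive
Point 2:
  Latitude: 3 + 34/60 + 7/3600 = 3.5686111
  S ⇒ negate
  λ: 179° + 5/60 + 58/3600 = 179 + 0.083333 + 0.016111 = 179.0994444
  W ⇒ negate
Point 3:
  Latitude: 41 + 27/60 + 30/3600 = 41.4583333
  hemisphere S, so the sign is −
  λ: 116° + 9/60 + 20.4/3600 = 116 + 0.150000 + 0.005667 = 116.1556667
  E → positive
Point 4:
  φ: 26 + 3/60 + 36.33/3600 = 26.0600917
  N → positive
  λ: 142° + 54/60 + 4/3600 = 142 + 0.900000 + 0.001111 = 142.9011111
  E → positive
Point 5:
  φ: 40° + 9/60 + 43.6/3600 = 40 + 0.150000 + 0.012111 = 40.1621111
  S → negative
  Lon: 55′ + 33.5″ = 55.55833′; 100 + 55.55833/60 = 100.9259722
  W ⇒ negate

1. 20.790972, 178.797556
2. -3.568611, -179.099444
3. -41.458333, 116.155667
4. 26.060092, 142.901111
5. -40.162111, -100.925972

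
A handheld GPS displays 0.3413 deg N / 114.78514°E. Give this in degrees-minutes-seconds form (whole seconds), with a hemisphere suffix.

0°20′29″ N, 114°47′7″ E

Latitude: whole degrees 0; 20.47800′ → 20′ and 28.68″
Lon: whole degrees 114; 47.10840′ → 47′ and 6.50″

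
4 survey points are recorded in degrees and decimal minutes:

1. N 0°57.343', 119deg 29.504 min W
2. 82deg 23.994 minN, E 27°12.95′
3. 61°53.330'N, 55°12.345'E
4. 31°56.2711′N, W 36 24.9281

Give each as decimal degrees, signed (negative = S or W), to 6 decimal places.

Point 1:
  φ: 0 + 57.343/60 = 0.9557167
  N → positive
  Longitude: 119 + 29.504/60 = 119.4917333
  W ⇒ negate
Point 2:
  Lat: 82 + 23.994/60 = 82.3999000
  N → positive
  Lon: 27 + 12.95/60 = 27.2158333
  E → positive
Point 3:
  φ: 53.33′ = 0.888833°; total 61.8888333
  N → positive
  Lon: 55 + 12.345/60 = 55.2057500
  E → positive
Point 4:
  Lat: 31 + 56.2711/60 = 31.9378517
  N → positive
  Longitude: 24.9281′ = 0.415468°; total 36.4154683
  W ⇒ negate

1. 0.955717, -119.491733
2. 82.399900, 27.215833
3. 61.888833, 55.205750
4. 31.937852, -36.415468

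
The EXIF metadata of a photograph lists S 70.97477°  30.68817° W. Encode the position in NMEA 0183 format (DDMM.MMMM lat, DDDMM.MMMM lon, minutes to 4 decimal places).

Lat: fractional part 0.974770 → 58.486200 minutes
λ: fractional part 0.688170 → 41.290200 minutes

7058.4862,S / 03041.2902,W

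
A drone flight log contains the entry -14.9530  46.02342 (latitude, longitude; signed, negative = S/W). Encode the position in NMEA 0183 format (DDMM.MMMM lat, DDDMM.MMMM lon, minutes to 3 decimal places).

Latitude is negative → S; |value| = 14.953000
Latitude: minutes = (14.953000 − 14) × 60 = 57.18000
Lon: minutes = (46.023420 − 46) × 60 = 1.40520

1457.180,S / 04601.405,E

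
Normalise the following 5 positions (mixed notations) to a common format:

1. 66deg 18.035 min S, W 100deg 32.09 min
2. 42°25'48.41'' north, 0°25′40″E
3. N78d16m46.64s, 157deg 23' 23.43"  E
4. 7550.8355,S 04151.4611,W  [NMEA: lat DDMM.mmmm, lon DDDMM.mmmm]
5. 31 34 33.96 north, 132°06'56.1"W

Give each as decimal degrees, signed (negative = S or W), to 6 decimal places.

1. -66.300583, -100.534833
2. 42.430114, 0.427778
3. 78.279622, 157.389842
4. -75.847258, -41.857685
5. 31.576100, -132.115583

Point 1:
  Latitude: 18.035′ = 0.300583°; total 66.3005833
  S → negative
  Lon: 32.09′ = 0.534833°; total 100.5348333
  W ⇒ negate
Point 2:
  φ: 42° + 25/60 + 48.41/3600 = 42 + 0.416667 + 0.013447 = 42.4301139
  N ⇒ keep positive
  Longitude: 0 + 25/60 + 40/3600 = 0.4277778
  E → positive
Point 3:
  φ: 16′ + 46.64″ = 16.77733′; 78 + 16.77733/60 = 78.2796222
  N → positive
  λ: 157° + 23/60 + 23.43/3600 = 157 + 0.383333 + 0.006508 = 157.3898417
  E → positive
Point 4:
  Lat: split at 2 digits → 75° and 50.8355′; 75 + 50.8355/60 = 75.8472583
  hemisphere S, so the sign is −
  λ: split at 3 digits → 041° and 51.4611′; 41 + 51.4611/60 = 41.8576850
  hemisphere W, so the sign is −
Point 5:
  Latitude: 34′ + 33.96″ = 34.56600′; 31 + 34.56600/60 = 31.5761000
  N ⇒ keep positive
  λ: 6′ + 56.1″ = 6.93500′; 132 + 6.93500/60 = 132.1155833
  W → negative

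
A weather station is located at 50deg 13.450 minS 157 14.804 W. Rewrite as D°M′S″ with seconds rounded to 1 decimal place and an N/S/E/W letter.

50°13′27.0″ S, 157°14′48.2″ W

φ: fractional minutes 0.45000 × 60 = 27.000″
Lon: 14.80400′ → 14′ and 0.80400 × 60 = 48.240″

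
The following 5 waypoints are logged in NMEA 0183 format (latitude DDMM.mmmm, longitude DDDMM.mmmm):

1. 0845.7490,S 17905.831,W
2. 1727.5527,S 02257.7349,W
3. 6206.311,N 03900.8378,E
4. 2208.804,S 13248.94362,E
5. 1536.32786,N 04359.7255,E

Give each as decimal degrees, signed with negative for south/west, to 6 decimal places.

Point 1:
  Lat: degrees = first 2 digits = 8, minutes = 45.749; 8 + 45.749/60 = 8.7624833
  hemisphere S, so the sign is −
  Lon: split at 3 digits → 179° and 5.831′; 179 + 5.831/60 = 179.0971833
  hemisphere W, so the sign is −
Point 2:
  Latitude: degrees = first 2 digits = 17, minutes = 27.5527; 17 + 27.5527/60 = 17.4592117
  S → negative
  λ: split at 3 digits → 022° and 57.7349′; 22 + 57.7349/60 = 22.9622483
  W → negative
Point 3:
  φ: degrees = first 2 digits = 62, minutes = 6.311; 62 + 6.311/60 = 62.1051833
  N → positive
  λ: split at 3 digits → 039° and 0.8378′; 39 + 0.8378/60 = 39.0139633
  E ⇒ keep positive
Point 4:
  Latitude: split at 2 digits → 22° and 8.804′; 22 + 8.804/60 = 22.1467333
  S ⇒ negate
  Longitude: degrees = first 3 digits = 132, minutes = 48.94362; 132 + 48.94362/60 = 132.8157270
  E → positive
Point 5:
  Lat: split at 2 digits → 15° and 36.32786′; 15 + 36.32786/60 = 15.6054643
  N ⇒ keep positive
  Longitude: split at 3 digits → 043° and 59.7255′; 43 + 59.7255/60 = 43.9954250
  E → positive

1. -8.762483, -179.097183
2. -17.459212, -22.962248
3. 62.105183, 39.013963
4. -22.146733, 132.815727
5. 15.605464, 43.995425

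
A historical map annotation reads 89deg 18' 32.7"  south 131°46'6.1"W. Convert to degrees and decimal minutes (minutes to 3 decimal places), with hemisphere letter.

89° 18.545′ S, 131° 46.102′ W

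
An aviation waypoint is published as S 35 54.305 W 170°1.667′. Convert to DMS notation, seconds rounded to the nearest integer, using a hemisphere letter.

35°54′18″ S, 170°01′40″ W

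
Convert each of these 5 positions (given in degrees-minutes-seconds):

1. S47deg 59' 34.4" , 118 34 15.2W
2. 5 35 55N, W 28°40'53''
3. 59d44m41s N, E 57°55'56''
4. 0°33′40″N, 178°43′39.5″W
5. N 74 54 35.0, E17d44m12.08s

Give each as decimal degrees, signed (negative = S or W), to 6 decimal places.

Point 1:
  Latitude: 47° + 59/60 + 34.4/3600 = 47 + 0.983333 + 0.009556 = 47.9928889
  S → negative
  λ: 118 + 34/60 + 15.2/3600 = 118.5708889
  W → negative
Point 2:
  Latitude: 5 + 35/60 + 55/3600 = 5.5986111
  N → positive
  Lon: 28 + 40/60 + 53/3600 = 28.6813889
  hemisphere W, so the sign is −
Point 3:
  φ: 44′ + 41″ = 44.68333′; 59 + 44.68333/60 = 59.7447222
  N ⇒ keep positive
  Lon: 57° + 55/60 + 56/3600 = 57 + 0.916667 + 0.015556 = 57.9322222
  E ⇒ keep positive
Point 4:
  Latitude: 33′ + 40″ = 33.66667′; 0 + 33.66667/60 = 0.5611111
  N → positive
  Lon: 178° + 43/60 + 39.5/3600 = 178 + 0.716667 + 0.010972 = 178.7276389
  hemisphere W, so the sign is −
Point 5:
  Lat: 54′ + 35″ = 54.58333′; 74 + 54.58333/60 = 74.9097222
  N → positive
  Lon: 44′ + 12.08″ = 44.20133′; 17 + 44.20133/60 = 17.7366889
  E ⇒ keep positive

1. -47.992889, -118.570889
2. 5.598611, -28.681389
3. 59.744722, 57.932222
4. 0.561111, -178.727639
5. 74.909722, 17.736689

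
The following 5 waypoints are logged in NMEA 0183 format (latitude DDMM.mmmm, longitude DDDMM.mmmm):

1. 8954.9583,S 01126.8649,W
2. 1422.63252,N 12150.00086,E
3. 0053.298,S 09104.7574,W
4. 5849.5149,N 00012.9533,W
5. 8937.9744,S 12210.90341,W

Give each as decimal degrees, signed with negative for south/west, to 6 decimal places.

1. -89.915972, -11.447748
2. 14.377209, 121.833348
3. -0.888300, -91.079290
4. 58.825248, -0.215888
5. -89.632907, -122.181724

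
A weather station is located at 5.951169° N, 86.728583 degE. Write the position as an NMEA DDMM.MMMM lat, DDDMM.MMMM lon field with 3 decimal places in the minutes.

0557.070,N / 08643.715,E

φ: 5° + 0.951169 × 60 = 5° 57.07014′
Lon: 86° + 0.728583 × 60 = 86° 43.71498′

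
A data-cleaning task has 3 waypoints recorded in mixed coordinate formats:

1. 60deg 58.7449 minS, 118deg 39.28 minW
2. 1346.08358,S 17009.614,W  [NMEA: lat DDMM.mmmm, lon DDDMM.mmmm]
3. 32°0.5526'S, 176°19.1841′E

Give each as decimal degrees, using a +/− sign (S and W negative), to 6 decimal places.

1. -60.979082, -118.654667
2. -13.768060, -170.160233
3. -32.009210, 176.319735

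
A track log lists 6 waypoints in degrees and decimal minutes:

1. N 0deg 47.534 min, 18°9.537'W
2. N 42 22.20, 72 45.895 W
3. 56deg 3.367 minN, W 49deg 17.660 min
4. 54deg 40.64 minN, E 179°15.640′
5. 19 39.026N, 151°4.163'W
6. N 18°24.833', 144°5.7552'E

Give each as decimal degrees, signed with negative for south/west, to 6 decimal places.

1. 0.792233, -18.158950
2. 42.370000, -72.764917
3. 56.056117, -49.294333
4. 54.677333, 179.260667
5. 19.650433, -151.069383
6. 18.413883, 144.095920

Point 1:
  Latitude: 0 + 47.534/60 = 0.7922333
  N ⇒ keep positive
  Longitude: 9.537′ = 0.158950°; total 18.1589500
  W → negative
Point 2:
  Lat: 42 + 22.2/60 = 42.3700000
  N ⇒ keep positive
  λ: 72 + 45.895/60 = 72.7649167
  hemisphere W, so the sign is −
Point 3:
  Latitude: 56 + 3.367/60 = 56.0561167
  N ⇒ keep positive
  Lon: 49 + 17.66/60 = 49.2943333
  hemisphere W, so the sign is −
Point 4:
  φ: 40.64′ = 0.677333°; total 54.6773333
  N → positive
  Lon: 15.64′ = 0.260667°; total 179.2606667
  E ⇒ keep positive
Point 5:
  φ: 39.026′ = 0.650433°; total 19.6504333
  N → positive
  Lon: 151 + 4.163/60 = 151.0693833
  hemisphere W, so the sign is −
Point 6:
  Lat: 18 + 24.833/60 = 18.4138833
  N ⇒ keep positive
  Longitude: 5.7552′ = 0.095920°; total 144.0959200
  E → positive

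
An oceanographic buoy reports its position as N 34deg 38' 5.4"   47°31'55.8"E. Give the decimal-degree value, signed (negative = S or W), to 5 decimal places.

φ: 34° + 38/60 + 5.4/3600 = 34 + 0.633333 + 0.001500 = 34.634833
N ⇒ keep positive
Lon: 47° + 31/60 + 55.8/3600 = 47 + 0.516667 + 0.015500 = 47.532167
E → positive

34.63483, 47.53217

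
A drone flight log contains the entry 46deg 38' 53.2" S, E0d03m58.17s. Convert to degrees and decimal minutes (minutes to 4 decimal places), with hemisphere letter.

46° 38.8867′ S, 0° 3.9695′ E

Latitude: seconds/60 = 0.88667; minutes = 38 + 0.88667 = 38.886667
λ: 3 + 58.17/60 = 3.969500′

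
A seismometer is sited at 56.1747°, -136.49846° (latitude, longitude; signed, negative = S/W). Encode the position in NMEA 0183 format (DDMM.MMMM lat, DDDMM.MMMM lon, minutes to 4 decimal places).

Lat: 56° + 0.174700 × 60 = 56° 10.482000′
Longitude is negative → W; |value| = 136.498460
Lon: minutes = (136.498460 − 136) × 60 = 29.907600

5610.4820,N / 13629.9076,W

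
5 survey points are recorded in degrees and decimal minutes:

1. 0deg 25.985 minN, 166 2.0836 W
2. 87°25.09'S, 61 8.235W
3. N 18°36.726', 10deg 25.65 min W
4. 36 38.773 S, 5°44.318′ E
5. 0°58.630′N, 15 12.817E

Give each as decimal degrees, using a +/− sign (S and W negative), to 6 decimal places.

Point 1:
  Lat: 0 + 25.985/60 = 0.4330833
  N → positive
  Longitude: 166 + 2.0836/60 = 166.0347267
  W ⇒ negate
Point 2:
  Lat: 87 + 25.09/60 = 87.4181667
  hemisphere S, so the sign is −
  Lon: 61 + 8.235/60 = 61.1372500
  hemisphere W, so the sign is −
Point 3:
  Latitude: 18 + 36.726/60 = 18.6121000
  N → positive
  Lon: 25.65′ = 0.427500°; total 10.4275000
  W ⇒ negate
Point 4:
  Latitude: 36 + 38.773/60 = 36.6462167
  hemisphere S, so the sign is −
  Longitude: 5 + 44.318/60 = 5.7386333
  E → positive
Point 5:
  Latitude: 0 + 58.63/60 = 0.9771667
  N ⇒ keep positive
  Longitude: 15 + 12.817/60 = 15.2136167
  E → positive

1. 0.433083, -166.034727
2. -87.418167, -61.137250
3. 18.612100, -10.427500
4. -36.646217, 5.738633
5. 0.977167, 15.213617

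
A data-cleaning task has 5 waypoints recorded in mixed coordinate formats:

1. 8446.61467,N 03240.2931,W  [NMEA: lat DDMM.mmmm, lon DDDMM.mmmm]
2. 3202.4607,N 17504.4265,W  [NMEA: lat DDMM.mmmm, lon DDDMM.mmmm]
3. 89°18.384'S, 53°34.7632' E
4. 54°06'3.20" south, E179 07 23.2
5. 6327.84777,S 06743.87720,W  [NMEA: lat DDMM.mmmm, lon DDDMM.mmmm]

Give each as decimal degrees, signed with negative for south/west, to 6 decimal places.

1. 84.776911, -32.671552
2. 32.041012, -175.073775
3. -89.306400, 53.579387
4. -54.100889, 179.123111
5. -63.464130, -67.731287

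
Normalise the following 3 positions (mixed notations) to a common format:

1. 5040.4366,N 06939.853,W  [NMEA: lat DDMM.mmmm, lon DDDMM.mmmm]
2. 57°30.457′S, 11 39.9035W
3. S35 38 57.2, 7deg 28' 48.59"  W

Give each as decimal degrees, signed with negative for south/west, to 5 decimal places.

1. 50.67394, -69.66422
2. -57.50762, -11.66506
3. -35.64922, -7.48016

Point 1:
  φ: split at 2 digits → 50° and 40.4366′; 50 + 40.4366/60 = 50.673943
  N → positive
  Longitude: degrees = first 3 digits = 69, minutes = 39.853; 69 + 39.853/60 = 69.664217
  W ⇒ negate
Point 2:
  φ: 30.457′ = 0.507617°; total 57.507617
  hemisphere S, so the sign is −
  Longitude: 39.9035′ = 0.665058°; total 11.665058
  hemisphere W, so the sign is −
Point 3:
  φ: 38′ + 57.2″ = 38.95333′; 35 + 38.95333/60 = 35.649222
  S ⇒ negate
  Longitude: 7° + 28/60 + 48.59/3600 = 7 + 0.466667 + 0.013497 = 7.480164
  W ⇒ negate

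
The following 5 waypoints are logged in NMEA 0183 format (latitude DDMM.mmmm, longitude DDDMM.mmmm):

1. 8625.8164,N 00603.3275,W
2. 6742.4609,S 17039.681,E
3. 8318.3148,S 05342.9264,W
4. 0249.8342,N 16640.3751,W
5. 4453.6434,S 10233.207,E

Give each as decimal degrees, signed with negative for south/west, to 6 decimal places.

1. 86.430273, -6.055458
2. -67.707682, 170.661350
3. -83.305247, -53.715440
4. 2.830570, -166.672918
5. -44.894057, 102.553450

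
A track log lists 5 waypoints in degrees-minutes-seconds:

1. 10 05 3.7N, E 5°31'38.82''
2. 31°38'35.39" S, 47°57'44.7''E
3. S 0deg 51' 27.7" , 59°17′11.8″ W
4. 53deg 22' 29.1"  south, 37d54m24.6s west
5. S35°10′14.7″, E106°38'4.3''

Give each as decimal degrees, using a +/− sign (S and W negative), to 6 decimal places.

1. 10.084361, 5.527450
2. -31.643164, 47.962417
3. -0.857694, -59.286611
4. -53.374750, -37.906833
5. -35.170750, 106.634528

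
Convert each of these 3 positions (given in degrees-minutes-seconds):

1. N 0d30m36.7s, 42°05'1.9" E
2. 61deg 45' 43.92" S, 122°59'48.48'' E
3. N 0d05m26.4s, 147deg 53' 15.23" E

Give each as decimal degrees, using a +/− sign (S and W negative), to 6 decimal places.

1. 0.510194, 42.083861
2. -61.762200, 122.996800
3. 0.090667, 147.887564

Point 1:
  φ: 0 + 30/60 + 36.7/3600 = 0.5101944
  N → positive
  λ: 42° + 5/60 + 1.9/3600 = 42 + 0.083333 + 0.000528 = 42.0838611
  E ⇒ keep positive
Point 2:
  Lat: 45′ + 43.92″ = 45.73200′; 61 + 45.73200/60 = 61.7622000
  S ⇒ negate
  Longitude: 59′ + 48.48″ = 59.80800′; 122 + 59.80800/60 = 122.9968000
  E → positive
Point 3:
  Latitude: 0° + 5/60 + 26.4/3600 = 0 + 0.083333 + 0.007333 = 0.0906667
  N → positive
  λ: 53′ + 15.23″ = 53.25383′; 147 + 53.25383/60 = 147.8875639
  E ⇒ keep positive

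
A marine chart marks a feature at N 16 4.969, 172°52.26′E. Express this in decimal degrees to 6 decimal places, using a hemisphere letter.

Lat: 16 + 4.969/60 = 16.0828167
Lon: 52.26′ = 0.871000°; total 172.8710000

16.082817° N, 172.871000° E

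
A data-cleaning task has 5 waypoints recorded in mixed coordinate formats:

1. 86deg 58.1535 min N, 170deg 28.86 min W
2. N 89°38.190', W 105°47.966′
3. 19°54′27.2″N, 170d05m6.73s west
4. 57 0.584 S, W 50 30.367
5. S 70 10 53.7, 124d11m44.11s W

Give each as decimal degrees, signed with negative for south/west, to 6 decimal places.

1. 86.969225, -170.481000
2. 89.636500, -105.799433
3. 19.907556, -170.085203
4. -57.009733, -50.506117
5. -70.181583, -124.195586

Point 1:
  Lat: 58.1535′ = 0.969225°; total 86.9692250
  N ⇒ keep positive
  Longitude: 170 + 28.86/60 = 170.4810000
  hemisphere W, so the sign is −
Point 2:
  Lat: 89 + 38.19/60 = 89.6365000
  N → positive
  Lon: 47.966′ = 0.799433°; total 105.7994333
  hemisphere W, so the sign is −
Point 3:
  φ: 54′ + 27.2″ = 54.45333′; 19 + 54.45333/60 = 19.9075556
  N → positive
  Lon: 170° + 5/60 + 6.73/3600 = 170 + 0.083333 + 0.001869 = 170.0852028
  W → negative
Point 4:
  Latitude: 57 + 0.584/60 = 57.0097333
  S ⇒ negate
  Longitude: 30.367′ = 0.506117°; total 50.5061167
  W ⇒ negate
Point 5:
  Latitude: 10′ + 53.7″ = 10.89500′; 70 + 10.89500/60 = 70.1815833
  S → negative
  Longitude: 124 + 11/60 + 44.11/3600 = 124.1955861
  W → negative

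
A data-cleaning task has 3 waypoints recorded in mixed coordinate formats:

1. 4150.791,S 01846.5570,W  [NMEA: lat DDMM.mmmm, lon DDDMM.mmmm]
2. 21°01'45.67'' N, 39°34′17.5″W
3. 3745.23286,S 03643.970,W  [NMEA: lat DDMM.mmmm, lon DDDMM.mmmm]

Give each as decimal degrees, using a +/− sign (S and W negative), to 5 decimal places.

Point 1:
  φ: degrees = first 2 digits = 41, minutes = 50.791; 41 + 50.791/60 = 41.846517
  S ⇒ negate
  Longitude: degrees = first 3 digits = 18, minutes = 46.557; 18 + 46.557/60 = 18.775950
  W ⇒ negate
Point 2:
  φ: 21 + 1/60 + 45.67/3600 = 21.029353
  N ⇒ keep positive
  Lon: 34′ + 17.5″ = 34.29167′; 39 + 34.29167/60 = 39.571528
  W → negative
Point 3:
  φ: degrees = first 2 digits = 37, minutes = 45.23286; 37 + 45.23286/60 = 37.753881
  S ⇒ negate
  Lon: degrees = first 3 digits = 36, minutes = 43.97; 36 + 43.97/60 = 36.732833
  hemisphere W, so the sign is −

1. -41.84652, -18.77595
2. 21.02935, -39.57153
3. -37.75388, -36.73283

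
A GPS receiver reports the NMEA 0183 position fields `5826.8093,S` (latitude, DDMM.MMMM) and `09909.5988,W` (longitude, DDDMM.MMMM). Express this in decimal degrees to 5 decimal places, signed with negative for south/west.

-58.44682, -99.15998

Lat: split at 2 digits → 58° and 26.8093′; 58 + 26.8093/60 = 58.446822
hemisphere S, so the sign is −
Longitude: degrees = first 3 digits = 99, minutes = 9.5988; 99 + 9.5988/60 = 99.159980
W → negative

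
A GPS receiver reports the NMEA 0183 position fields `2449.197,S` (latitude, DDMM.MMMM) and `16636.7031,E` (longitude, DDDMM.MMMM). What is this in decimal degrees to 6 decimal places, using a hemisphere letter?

24.819950° S, 166.611718° E

Latitude: degrees = first 2 digits = 24, minutes = 49.197; 24 + 49.197/60 = 24.8199500
λ: split at 3 digits → 166° and 36.7031′; 166 + 36.7031/60 = 166.6117183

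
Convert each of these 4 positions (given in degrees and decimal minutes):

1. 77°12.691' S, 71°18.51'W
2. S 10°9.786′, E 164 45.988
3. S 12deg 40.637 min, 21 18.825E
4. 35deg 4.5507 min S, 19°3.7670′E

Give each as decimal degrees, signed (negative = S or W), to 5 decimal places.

Point 1:
  Latitude: 12.691′ = 0.211517°; total 77.211517
  hemisphere S, so the sign is −
  Longitude: 71 + 18.51/60 = 71.308500
  hemisphere W, so the sign is −
Point 2:
  Lat: 10 + 9.786/60 = 10.163100
  S → negative
  Longitude: 164 + 45.988/60 = 164.766467
  E ⇒ keep positive
Point 3:
  Lat: 12 + 40.637/60 = 12.677283
  S → negative
  Lon: 21 + 18.825/60 = 21.313750
  E → positive
Point 4:
  φ: 35 + 4.5507/60 = 35.075845
  S → negative
  λ: 19 + 3.767/60 = 19.062783
  E → positive

1. -77.21152, -71.30850
2. -10.16310, 164.76647
3. -12.67728, 21.31375
4. -35.07585, 19.06278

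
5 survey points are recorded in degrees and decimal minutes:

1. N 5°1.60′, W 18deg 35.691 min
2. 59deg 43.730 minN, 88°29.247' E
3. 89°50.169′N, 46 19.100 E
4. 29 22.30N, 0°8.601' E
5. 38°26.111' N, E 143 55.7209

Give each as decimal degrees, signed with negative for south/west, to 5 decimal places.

Point 1:
  Latitude: 5 + 1.6/60 = 5.026667
  N → positive
  Lon: 35.691′ = 0.594850°; total 18.594850
  W ⇒ negate
Point 2:
  Latitude: 43.73′ = 0.728833°; total 59.728833
  N ⇒ keep positive
  Lon: 88 + 29.247/60 = 88.487450
  E ⇒ keep positive
Point 3:
  Latitude: 89 + 50.169/60 = 89.836150
  N ⇒ keep positive
  λ: 19.1′ = 0.318333°; total 46.318333
  E ⇒ keep positive
Point 4:
  φ: 29 + 22.3/60 = 29.371667
  N → positive
  Longitude: 8.601′ = 0.143350°; total 0.143350
  E ⇒ keep positive
Point 5:
  Latitude: 26.111′ = 0.435183°; total 38.435183
  N → positive
  λ: 55.7209′ = 0.928682°; total 143.928682
  E ⇒ keep positive

1. 5.02667, -18.59485
2. 59.72883, 88.48745
3. 89.83615, 46.31833
4. 29.37167, 0.14335
5. 38.43518, 143.92868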